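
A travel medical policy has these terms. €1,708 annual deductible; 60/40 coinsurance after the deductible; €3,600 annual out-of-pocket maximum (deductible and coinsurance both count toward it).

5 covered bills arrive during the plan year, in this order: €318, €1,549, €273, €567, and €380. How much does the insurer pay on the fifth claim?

€228

Claim 1 (€318): all of it applies to the deductible. Traveler owes €318 (running OOP €318). Insurer: €318 − €318 = €0.
Claim 2 (€1,549): deductible takes €1,390, €159 remains; coinsurance €159 × 40% = €63.60. Traveler pays €1,453.60; OOP now €1,771.60. Plan pays €1,549 − €1,453.60 = €95.40.
Claim 3 (€273): deductible met; 40% of €273 = €109.20. Traveler pays €109.20; OOP now €1,880.80. Insurer: €273 − €109.20 = €163.80.
Claim 4 (€567): 40% coinsurance on €567 = €226.80. Traveler pays €226.80; OOP now €2,107.60. Insurer: €567 − €226.80 = €340.20.
Claim 5 (€380): deductible met; 40% of €380 = €152. Traveler owes €152 (running OOP €2,259.60). Insurer: €380 − €152 = €228.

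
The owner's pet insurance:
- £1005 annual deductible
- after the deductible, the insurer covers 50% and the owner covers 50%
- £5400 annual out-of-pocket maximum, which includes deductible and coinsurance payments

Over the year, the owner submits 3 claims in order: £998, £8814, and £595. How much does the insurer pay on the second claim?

Claim 1 — £998: all of it applies to the deductible. Cost to owner: £998. OOP to date £998. Plan pays £998 − £998 = £0.
Claim 2 — £8814: £7 finishes the deductible; £8807 goes to coinsurance; owner's 50% is £4403.50. Deductible plus coinsurance: £7 + £4403.50 = £4410.50. Adding that to £998 gives £5408.50, past the £5400 cap; owner pays only £5400 − £998 = £4402. Insurer: £8814 − £4402 = £4412.

£4412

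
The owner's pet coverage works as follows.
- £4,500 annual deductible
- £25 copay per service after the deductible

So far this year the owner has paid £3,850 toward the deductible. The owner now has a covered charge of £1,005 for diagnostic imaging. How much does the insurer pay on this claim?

Remaining deductible: £4,500 − £3,850 = £650.
After the £650 deductible portion, £1,005 − £650 = £355 is subject to the copay.
Copay on this service: £25.
So the owner owes £650 + £25 = £675.
Insurer pays the balance: £1,005 − £675 = £330.

£330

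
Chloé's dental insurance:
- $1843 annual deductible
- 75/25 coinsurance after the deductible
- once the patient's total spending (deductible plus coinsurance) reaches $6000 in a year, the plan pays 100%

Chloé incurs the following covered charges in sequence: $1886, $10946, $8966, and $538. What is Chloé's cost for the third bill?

$1409.75

#1 ($1886): deductible takes $1843, $43 remains; coinsurance $43 × 25% = $10.75. Patient pays $1853.75; OOP now $1853.75.
#2 ($10946): deductible already satisfied, so patient's share is 25% × $10946 = $2736.50. Patient owes $2736.50 (running OOP $4590.25).
#3 ($8966): deductible met; 25% of $8966 = $2241.50. Adding that to $4590.25 gives $6831.75, past the $6000 cap; patient pays only $6000 − $4590.25 = $1409.75.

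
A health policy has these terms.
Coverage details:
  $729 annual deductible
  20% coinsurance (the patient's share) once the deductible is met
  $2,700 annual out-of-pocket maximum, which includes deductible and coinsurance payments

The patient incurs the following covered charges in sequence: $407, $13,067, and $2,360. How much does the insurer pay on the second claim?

Claim 1 ($407): entire amount goes to the deductible. Patient pays $407; OOP now $407. Plan pays $407 − $407 = $0.
Claim 2 ($13,067): $322 to deductible, leaving $12,745; coinsurance $12,745 × 20% = $2,549. Together that's $322 + $2,549 = $2,871. OOP would hit $3,278 > $2,700, so the cap limits the patient to $2,700 − $407 = $2,293. Plan pays $13,067 − $2,293 = $10,774.

$10,774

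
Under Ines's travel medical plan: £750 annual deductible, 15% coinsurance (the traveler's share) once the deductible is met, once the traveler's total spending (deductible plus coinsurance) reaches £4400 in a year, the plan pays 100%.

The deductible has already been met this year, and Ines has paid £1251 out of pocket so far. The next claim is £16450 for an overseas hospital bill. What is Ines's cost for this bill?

£2467.50

The deductible is already satisfied, so the full bill goes to coinsurance.
Coinsurance: £16450 × 15% = £2467.50.
Cumulative spending £1251 + £2467.50 = £3718.50 stays under the £4400 maximum.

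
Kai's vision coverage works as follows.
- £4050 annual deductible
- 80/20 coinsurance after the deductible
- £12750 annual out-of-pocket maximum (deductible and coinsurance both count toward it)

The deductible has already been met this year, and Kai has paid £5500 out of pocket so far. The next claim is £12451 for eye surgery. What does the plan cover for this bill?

£9960.80

With the deductible met, the entire £12451 is subject to coinsurance.
Member's 20% share of £12451 is £2490.20.
Cumulative spending £5500 + £2490.20 = £7990.20 stays under the £12750 maximum.
The plan picks up £12451 − £2490.20 = £9960.80.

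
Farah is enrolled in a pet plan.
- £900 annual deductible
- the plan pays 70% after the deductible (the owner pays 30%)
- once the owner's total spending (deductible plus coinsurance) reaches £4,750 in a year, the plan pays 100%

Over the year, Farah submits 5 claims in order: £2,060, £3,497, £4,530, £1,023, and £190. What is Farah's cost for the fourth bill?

£306.90

Claim 1 — £2,060: £900 finishes the deductible; £1,160 goes to coinsurance; owner's 30% is £348. Cost to owner: £1,248. OOP to date £1,248.
Claim 2 — £3,497: deductible met; 30% of £3,497 = £1,049.10. Owner pays £1,049.10; OOP now £2,297.10.
Claim 3 — £4,530: 30% coinsurance on £4,530 = £1,359. Owner owes £1,359 (running OOP £3,656.10).
Claim 4 — £1,023: 30% coinsurance on £1,023 = £306.90. Cost to owner: £306.90. OOP to date £3,963.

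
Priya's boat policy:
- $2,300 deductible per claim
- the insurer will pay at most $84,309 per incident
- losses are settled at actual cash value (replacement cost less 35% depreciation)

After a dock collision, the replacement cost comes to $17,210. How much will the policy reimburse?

$8,886.50

At 35% depreciation, ACV = $17,210 − $6,023.50 = $11,186.50.
Subtract the deductible: $11,186.50 − $2,300 = $8,886.50.
That's under the $84,309 cap, so the insurer reimburses the full $8,886.50.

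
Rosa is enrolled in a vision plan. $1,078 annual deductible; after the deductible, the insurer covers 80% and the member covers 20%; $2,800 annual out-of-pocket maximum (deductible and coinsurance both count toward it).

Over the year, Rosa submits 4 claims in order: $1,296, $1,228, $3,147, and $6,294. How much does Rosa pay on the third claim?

#1 ($1,296): $1,078 finishes the deductible; $218 goes to coinsurance; 20% of $218 = $43.60. Cost to member: $1,121.60. OOP to date $1,121.60.
#2 ($1,228): 20% coinsurance on $1,228 = $245.60. Member owes $245.60 (running OOP $1,367.20).
#3 ($3,147): deductible already satisfied, so member's share is 20% × $3,147 = $629.40. Cost to member: $629.40. OOP to date $1,996.60.

$629.40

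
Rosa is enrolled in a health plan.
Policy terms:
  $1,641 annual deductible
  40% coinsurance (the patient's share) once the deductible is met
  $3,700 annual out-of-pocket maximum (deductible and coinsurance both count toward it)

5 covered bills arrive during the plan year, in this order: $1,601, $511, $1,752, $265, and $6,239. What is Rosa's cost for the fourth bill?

$106

Claim 1 — $1,601: all of it applies to the deductible. Cost to patient: $1,601. OOP to date $1,601.
Claim 2 — $511: $40 to deductible, leaving $471; patient's 40% is $188.40. Patient pays $228.40; OOP now $1,829.40.
Claim 3 — $1,752: deductible met; 40% of $1,752 = $700.80. Cost to patient: $700.80. OOP to date $2,530.20.
Claim 4 — $265: deductible met; 40% of $265 = $106. Patient pays $106; OOP now $2,636.20.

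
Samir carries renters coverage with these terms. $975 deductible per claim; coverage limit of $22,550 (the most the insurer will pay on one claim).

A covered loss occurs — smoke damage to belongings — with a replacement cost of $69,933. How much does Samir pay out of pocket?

$47,383

Less the $975 deductible: $69,933 − $975 = $68,958.
$68,958 exceeds the $22,550 limit, so the insurer pays the limit: $22,550.
Tenant's share is the uncovered remainder: $69,933 − $22,550 = $47,383.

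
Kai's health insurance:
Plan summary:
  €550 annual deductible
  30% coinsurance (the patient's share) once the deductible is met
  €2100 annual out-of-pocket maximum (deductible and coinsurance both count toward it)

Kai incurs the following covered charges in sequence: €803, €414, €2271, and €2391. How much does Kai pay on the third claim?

€681.30

Claim 1 — €803: €550 finishes the deductible; €253 goes to coinsurance; coinsurance €253 × 30% = €75.90. Patient pays €625.90; OOP now €625.90.
Claim 2 — €414: deductible already satisfied, so patient's share is 30% × €414 = €124.20. Cost to patient: €124.20. OOP to date €750.10.
Claim 3 — €2271: 30% coinsurance on €2271 = €681.30. Patient owes €681.30 (running OOP €1431.40).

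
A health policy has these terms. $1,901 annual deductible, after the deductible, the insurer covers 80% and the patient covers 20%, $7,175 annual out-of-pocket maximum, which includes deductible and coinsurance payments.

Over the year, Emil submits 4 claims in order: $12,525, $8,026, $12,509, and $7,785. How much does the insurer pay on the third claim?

$10,965

#1 ($12,525): $1,901 finishes the deductible; $10,624 goes to coinsurance; 20% of $10,624 = $2,124.80. Patient owes $4,025.80 (running OOP $4,025.80). Insurer: $12,525 − $4,025.80 = $8,499.20.
#2 ($8,026): deductible already satisfied, so patient's share is 20% × $8,026 = $1,605.20. Patient owes $1,605.20 (running OOP $5,631). Plan pays $8,026 − $1,605.20 = $6,420.80.
#3 ($12,509): deductible met; 20% of $12,509 = $2,501.80. That would push OOP to $8,132.80, over the $7,175 cap, so patient pays $7,175 − $5,631 = $1,544. Plan pays $12,509 − $1,544 = $10,965.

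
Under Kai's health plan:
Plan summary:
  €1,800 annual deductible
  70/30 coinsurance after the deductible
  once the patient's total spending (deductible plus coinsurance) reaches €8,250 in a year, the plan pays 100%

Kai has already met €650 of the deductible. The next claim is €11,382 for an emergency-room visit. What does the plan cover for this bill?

Remaining deductible: €1,800 − €650 = €1,150.
That leaves €11,382 − €1,150 = €10,232 for coinsurance.
30% of €10,232 = €3,069.60 falls to the patient.
So the patient owes €1,150 + €3,069.60 = €4,219.60 before any cap.
Total out-of-pocket so far would be €650 + €4,219.60 = €4,869.60, below the €8,250 cap — no reduction.
The plan picks up €11,382 − €4,219.60 = €7,162.40.

€7,162.40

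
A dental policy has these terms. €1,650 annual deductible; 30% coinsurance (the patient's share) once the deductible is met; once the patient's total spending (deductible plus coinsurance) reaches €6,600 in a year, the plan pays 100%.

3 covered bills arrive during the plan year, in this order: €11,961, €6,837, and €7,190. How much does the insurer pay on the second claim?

€4,980.30

#1 (€11,961): €1,650 to deductible, leaving €10,311; 30% of €10,311 = €3,093.30. Cost to patient: €4,743.30. OOP to date €4,743.30. Insurer: €11,961 − €4,743.30 = €7,217.70.
#2 (€6,837): 30% coinsurance on €6,837 = €2,051.10. OOP would hit €6,794.40 > €6,600, so the cap limits the patient to €6,600 − €4,743.30 = €1,856.70. Insurer: €6,837 − €1,856.70 = €4,980.30.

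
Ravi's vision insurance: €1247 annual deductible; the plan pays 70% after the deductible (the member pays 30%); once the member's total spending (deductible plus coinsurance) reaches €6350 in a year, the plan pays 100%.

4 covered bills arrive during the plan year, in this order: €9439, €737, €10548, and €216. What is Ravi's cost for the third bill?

Bill 1, €9439: €1247 to deductible, leaving €8192; member's 30% is €2457.60. Member owes €3704.60 (running OOP €3704.60).
Bill 2, €737: deductible met; 30% of €737 = €221.10. Member owes €221.10 (running OOP €3925.70).
Bill 3, €10548: 30% coinsurance on €10548 = €3164.40. That would push OOP to €7090.10, over the €6350 cap, so member pays €6350 − €3925.70 = €2424.30.

€2424.30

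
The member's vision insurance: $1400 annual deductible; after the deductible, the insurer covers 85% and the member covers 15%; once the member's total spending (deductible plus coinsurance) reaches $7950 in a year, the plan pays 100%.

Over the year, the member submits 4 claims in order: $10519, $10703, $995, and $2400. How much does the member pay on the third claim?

Claim 1 — $10519: deductible takes $1400, $9119 remains; 15% of $9119 = $1367.85. Cost to member: $2767.85. OOP to date $2767.85.
Claim 2 — $10703: deductible already satisfied, so member's share is 15% × $10703 = $1605.45. Member owes $1605.45 (running OOP $4373.30).
Claim 3 — $995: 15% coinsurance on $995 = $149.25. Member owes $149.25 (running OOP $4522.55).

$149.25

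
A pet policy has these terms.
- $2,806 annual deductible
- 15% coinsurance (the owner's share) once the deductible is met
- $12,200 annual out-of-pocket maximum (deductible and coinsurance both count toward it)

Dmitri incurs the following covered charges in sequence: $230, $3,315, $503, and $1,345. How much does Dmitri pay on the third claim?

$75.45

Bill 1, $230: entire amount goes to the deductible. Owner owes $230 (running OOP $230).
Bill 2, $3,315: $2,576 finishes the deductible; $739 goes to coinsurance; 15% of $739 = $110.85. Owner owes $2,686.85 (running OOP $2,916.85).
Bill 3, $503: 15% coinsurance on $503 = $75.45. Owner pays $75.45; OOP now $2,992.30.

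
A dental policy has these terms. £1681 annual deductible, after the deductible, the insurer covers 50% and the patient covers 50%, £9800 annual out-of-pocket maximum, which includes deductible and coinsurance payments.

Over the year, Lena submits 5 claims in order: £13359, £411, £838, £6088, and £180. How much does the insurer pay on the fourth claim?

Bill 1, £13359: £1681 to deductible, leaving £11678; 50% of £11678 = £5839. Patient pays £7520; OOP now £7520. Plan pays £13359 − £7520 = £5839.
Bill 2, £411: deductible met; 50% of £411 = £205.50. Patient pays £205.50; OOP now £7725.50. Plan pays £411 − £205.50 = £205.50.
Bill 3, £838: deductible met; 50% of £838 = £419. Patient pays £419; OOP now £8144.50. Insurer: £838 − £419 = £419.
Bill 4, £6088: 50% coinsurance on £6088 = £3044. That would push OOP to £11188.50, over the £9800 cap, so patient pays £9800 − £8144.50 = £1655.50. Plan pays £6088 − £1655.50 = £4432.50.

£4432.50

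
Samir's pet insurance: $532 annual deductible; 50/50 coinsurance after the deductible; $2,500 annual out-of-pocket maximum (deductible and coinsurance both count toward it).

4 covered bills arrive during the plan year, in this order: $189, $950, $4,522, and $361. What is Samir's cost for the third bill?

Claim 1 ($189): all of it applies to the deductible. Owner pays $189; OOP now $189.
Claim 2 ($950): $343 finishes the deductible; $607 goes to coinsurance; coinsurance $607 × 50% = $303.50. Cost to owner: $646.50. OOP to date $835.50.
Claim 3 ($4,522): deductible already satisfied, so owner's share is 50% × $4,522 = $2,261. OOP would hit $3,096.50 > $2,500, so the cap limits the owner to $2,500 − $835.50 = $1,664.50.

$1,664.50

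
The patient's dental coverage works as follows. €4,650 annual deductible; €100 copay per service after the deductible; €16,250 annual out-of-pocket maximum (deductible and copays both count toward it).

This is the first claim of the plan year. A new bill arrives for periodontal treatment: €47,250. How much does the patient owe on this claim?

€4,750

The full €4,650 deductible is still open; €4,650 of this bill applies to it.
After the €4,650 deductible portion, €47,250 − €4,650 = €42,600 is subject to the copay.
Copay on this service: €100.
So the patient owes €4,650 + €100 = €4,750 before any cap.
Cumulative spending €0 + €4,750 = €4,750 stays under the €16,250 maximum.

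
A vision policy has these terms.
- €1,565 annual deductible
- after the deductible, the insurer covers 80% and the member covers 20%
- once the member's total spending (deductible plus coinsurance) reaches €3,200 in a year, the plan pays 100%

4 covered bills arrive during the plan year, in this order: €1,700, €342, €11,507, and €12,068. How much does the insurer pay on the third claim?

#1 (€1,700): deductible takes €1,565, €135 remains; member's 20% is €27. Member owes €1,592 (running OOP €1,592). Insurer: €1,700 − €1,592 = €108.
#2 (€342): 20% coinsurance on €342 = €68.40. Member owes €68.40 (running OOP €1,660.40). Insurer: €342 − €68.40 = €273.60.
#3 (€11,507): deductible met; 20% of €11,507 = €2,301.40. That would push OOP to €3,961.80, over the €3,200 cap, so member pays €3,200 − €1,660.40 = €1,539.60. Insurer: €11,507 − €1,539.60 = €9,967.40.

€9,967.40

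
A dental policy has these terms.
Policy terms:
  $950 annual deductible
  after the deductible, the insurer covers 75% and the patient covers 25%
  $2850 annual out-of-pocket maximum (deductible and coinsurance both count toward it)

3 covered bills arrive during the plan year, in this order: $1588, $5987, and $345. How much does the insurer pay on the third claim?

#1 ($1588): $950 to deductible, leaving $638; 25% of $638 = $159.50. Cost to patient: $1109.50. OOP to date $1109.50. Insurer: $1588 − $1109.50 = $478.50.
#2 ($5987): deductible already satisfied, so patient's share is 25% × $5987 = $1496.75. Patient owes $1496.75 (running OOP $2606.25). Insurer: $5987 − $1496.75 = $4490.25.
#3 ($345): deductible already satisfied, so patient's share is 25% × $345 = $86.25. Cost to patient: $86.25. OOP to date $2692.50. Plan pays $345 − $86.25 = $258.75.

$258.75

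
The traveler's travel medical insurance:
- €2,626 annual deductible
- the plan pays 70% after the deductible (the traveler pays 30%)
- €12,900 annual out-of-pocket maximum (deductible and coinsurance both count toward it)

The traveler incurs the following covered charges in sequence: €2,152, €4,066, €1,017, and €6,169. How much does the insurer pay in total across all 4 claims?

€7,544.60

Claim 1 (€2,152): fully absorbed by the deductible. Cost to traveler: €2,152. OOP to date €2,152. Insurer: €2,152 − €2,152 = €0.
Claim 2 (€4,066): €474 finishes the deductible; €3,592 goes to coinsurance; coinsurance €3,592 × 30% = €1,077.60. Cost to traveler: €1,551.60. OOP to date €3,703.60. Insurer: €4,066 − €1,551.60 = €2,514.40.
Claim 3 (€1,017): 30% coinsurance on €1,017 = €305.10. Cost to traveler: €305.10. OOP to date €4,008.70. Insurer: €1,017 − €305.10 = €711.90.
Claim 4 (€6,169): deductible met; 30% of €6,169 = €1,850.70. Cost to traveler: €1,850.70. OOP to date €5,859.40. Plan pays €6,169 − €1,850.70 = €4,318.30.
Insurer total = bills − traveler's total = €13,404 − €5,859.40 = €7,544.60.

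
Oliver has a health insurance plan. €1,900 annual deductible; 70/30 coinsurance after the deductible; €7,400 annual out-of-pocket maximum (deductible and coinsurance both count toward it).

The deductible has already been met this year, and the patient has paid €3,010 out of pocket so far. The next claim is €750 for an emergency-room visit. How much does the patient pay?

€225

With the deductible met, the entire €750 is subject to coinsurance.
Coinsurance: €750 × 30% = €225.
Year-to-date out-of-pocket becomes €3,010 + €225 = €3,235, still under the €7,400 maximum, so no cap applies.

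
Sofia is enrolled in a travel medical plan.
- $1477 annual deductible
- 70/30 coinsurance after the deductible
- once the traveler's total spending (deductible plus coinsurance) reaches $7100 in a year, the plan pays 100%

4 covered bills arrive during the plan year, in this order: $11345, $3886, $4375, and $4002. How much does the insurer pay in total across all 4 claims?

Claim 1 — $11345: $1477 to deductible, leaving $9868; coinsurance $9868 × 30% = $2960.40. Cost to traveler: $4437.40. OOP to date $4437.40. Plan pays $11345 − $4437.40 = $6907.60.
Claim 2 — $3886: deductible met; 30% of $3886 = $1165.80. Traveler owes $1165.80 (running OOP $5603.20). Plan pays $3886 − $1165.80 = $2720.20.
Claim 3 — $4375: 30% coinsurance on $4375 = $1312.50. Traveler pays $1312.50; OOP now $6915.70. Plan pays $4375 − $1312.50 = $3062.50.
Claim 4 — $4002: deductible met; 30% of $4002 = $1200.60. Adding that to $6915.70 gives $8116.30, past the $7100 cap; traveler pays only $7100 − $6915.70 = $184.30. Plan pays $4002 − $184.30 = $3817.70.
Insurer total = bills − traveler's total = $23608 − $7100 = $16508.

$16508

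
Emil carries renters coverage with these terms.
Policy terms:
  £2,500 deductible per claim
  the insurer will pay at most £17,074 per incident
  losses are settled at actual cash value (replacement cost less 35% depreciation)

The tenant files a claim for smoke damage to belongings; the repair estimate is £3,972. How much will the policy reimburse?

£81.80

Depreciate 35%: the covered value is £3,972 × 0.65 = £2,581.80.
Less the £2,500 deductible: £2,581.80 − £2,500 = £81.80.
£81.80 is within the £17,074 limit, so the insurer pays £81.80.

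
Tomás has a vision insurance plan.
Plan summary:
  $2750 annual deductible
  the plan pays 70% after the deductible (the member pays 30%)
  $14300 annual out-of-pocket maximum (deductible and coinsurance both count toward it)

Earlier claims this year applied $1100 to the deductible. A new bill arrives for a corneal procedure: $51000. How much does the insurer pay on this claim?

$37800

$1100 of the $2750 deductible is already met, leaving $1650.
That leaves $51000 − $1650 = $49350 for coinsurance.
Coinsurance: $49350 × 30% = $14805.
Member responsibility before any cap: $1650 + $14805 = $16455.
Adding $16455 to the $1100 already spent would give $17555, which exceeds the $14300 cap; the member pays just $14300 − $1100 = $13200.
Insurer pays the balance: $51000 − $13200 = $37800.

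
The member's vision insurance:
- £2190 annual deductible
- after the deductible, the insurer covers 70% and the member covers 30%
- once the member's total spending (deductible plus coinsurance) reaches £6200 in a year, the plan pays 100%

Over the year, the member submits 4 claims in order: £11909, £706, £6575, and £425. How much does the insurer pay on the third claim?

£5692.50

Bill 1, £11909: £2190 finishes the deductible; £9719 goes to coinsurance; 30% of £9719 = £2915.70. Member pays £5105.70; OOP now £5105.70. Plan pays £11909 − £5105.70 = £6803.30.
Bill 2, £706: deductible already satisfied, so member's share is 30% × £706 = £211.80. Cost to member: £211.80. OOP to date £5317.50. Plan pays £706 − £211.80 = £494.20.
Bill 3, £6575: deductible met; 30% of £6575 = £1972.50. OOP would hit £7290 > £6200, so the cap limits the member to £6200 − £5317.50 = £882.50. Insurer: £6575 − £882.50 = £5692.50.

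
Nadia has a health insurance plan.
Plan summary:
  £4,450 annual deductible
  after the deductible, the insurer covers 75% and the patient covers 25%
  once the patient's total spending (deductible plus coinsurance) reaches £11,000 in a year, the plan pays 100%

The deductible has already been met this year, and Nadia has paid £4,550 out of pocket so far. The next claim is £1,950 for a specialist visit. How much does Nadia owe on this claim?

The deductible is already satisfied, so the full bill goes to coinsurance.
Coinsurance: £1,950 × 25% = £487.50.
Cumulative spending £4,550 + £487.50 = £5,037.50 stays under the £11,000 maximum.

£487.50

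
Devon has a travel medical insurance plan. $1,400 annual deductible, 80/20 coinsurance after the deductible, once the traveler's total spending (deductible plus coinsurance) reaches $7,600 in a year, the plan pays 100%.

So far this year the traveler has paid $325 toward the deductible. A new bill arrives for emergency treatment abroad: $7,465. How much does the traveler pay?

Deductible still to meet: $1,400 − $325 = $1,075.
The remaining $6,390 (= $7,465 − $1,075) moves to coinsurance.
Coinsurance: $6,390 × 20% = $1,278.
That puts the traveler's cost at $1,075 + $1,278 = $2,353 before any cap.
Year-to-date out-of-pocket becomes $325 + $2,353 = $2,678, still under the $7,600 maximum, so no cap applies.

$2,353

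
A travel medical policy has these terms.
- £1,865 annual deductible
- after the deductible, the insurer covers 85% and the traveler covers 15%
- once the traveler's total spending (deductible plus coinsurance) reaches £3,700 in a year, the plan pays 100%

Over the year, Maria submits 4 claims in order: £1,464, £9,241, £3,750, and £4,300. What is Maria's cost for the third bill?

£509

Claim 1 — £1,464: entire amount goes to the deductible. Traveler pays £1,464; OOP now £1,464.
Claim 2 — £9,241: deductible takes £401, £8,840 remains; traveler's 15% is £1,326. Cost to traveler: £1,727. OOP to date £3,191.
Claim 3 — £3,750: deductible met; 15% of £3,750 = £562.50. That would push OOP to £3,753.50, over the £3,700 cap, so traveler pays £3,700 − £3,191 = £509.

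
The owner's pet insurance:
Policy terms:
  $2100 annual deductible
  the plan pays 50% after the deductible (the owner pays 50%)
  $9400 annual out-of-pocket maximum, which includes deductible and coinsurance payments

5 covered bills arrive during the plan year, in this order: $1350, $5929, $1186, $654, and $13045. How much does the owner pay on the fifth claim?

Claim 1 ($1350): entire amount goes to the deductible. Owner owes $1350 (running OOP $1350).
Claim 2 ($5929): $750 to deductible, leaving $5179; 50% of $5179 = $2589.50. Cost to owner: $3339.50. OOP to date $4689.50.
Claim 3 ($1186): deductible already satisfied, so owner's share is 50% × $1186 = $593. Owner owes $593 (running OOP $5282.50).
Claim 4 ($654): 50% coinsurance on $654 = $327. Owner pays $327; OOP now $5609.50.
Claim 5 ($13045): deductible met; 50% of $13045 = $6522.50. Adding that to $5609.50 gives $12132, past the $9400 cap; owner pays only $9400 − $5609.50 = $3790.50.

$3790.50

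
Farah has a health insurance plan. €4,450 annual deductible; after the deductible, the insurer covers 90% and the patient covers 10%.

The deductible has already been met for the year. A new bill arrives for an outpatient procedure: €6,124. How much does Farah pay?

€612.40

With the deductible met, the entire €6,124 is subject to coinsurance.
10% of €6,124 = €612.40 falls to the patient.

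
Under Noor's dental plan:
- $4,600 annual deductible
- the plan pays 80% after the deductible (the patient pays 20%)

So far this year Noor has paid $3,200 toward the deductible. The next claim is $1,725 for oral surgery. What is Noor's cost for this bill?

$1,465

$3,200 of the $4,600 deductible is already met, leaving $1,400.
The remaining $325 (= $1,725 − $1,400) moves to coinsurance.
Patient's 20% share of $325 is $65.
So the patient owes $1,400 + $65 = $1,465.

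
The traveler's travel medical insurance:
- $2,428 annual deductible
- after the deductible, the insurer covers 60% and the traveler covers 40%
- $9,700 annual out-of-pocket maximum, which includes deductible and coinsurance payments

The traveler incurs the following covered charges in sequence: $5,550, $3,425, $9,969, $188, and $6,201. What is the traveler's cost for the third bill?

$3,987.60

Bill 1, $5,550: $2,428 finishes the deductible; $3,122 goes to coinsurance; traveler's 40% is $1,248.80. Cost to traveler: $3,676.80. OOP to date $3,676.80.
Bill 2, $3,425: deductible already satisfied, so traveler's share is 40% × $3,425 = $1,370. Traveler pays $1,370; OOP now $5,046.80.
Bill 3, $9,969: deductible already satisfied, so traveler's share is 40% × $9,969 = $3,987.60. Traveler owes $3,987.60 (running OOP $9,034.40).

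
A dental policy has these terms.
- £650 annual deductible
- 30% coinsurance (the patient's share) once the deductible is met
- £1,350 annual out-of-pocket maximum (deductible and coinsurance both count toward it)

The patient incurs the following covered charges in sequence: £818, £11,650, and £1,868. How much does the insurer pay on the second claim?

#1 (£818): deductible takes £650, £168 remains; patient's 30% is £50.40. Patient owes £700.40 (running OOP £700.40). Plan pays £818 − £700.40 = £117.60.
#2 (£11,650): deductible met; 30% of £11,650 = £3,495. That would push OOP to £4,195.40, over the £1,350 cap, so patient pays £1,350 − £700.40 = £649.60. Insurer: £11,650 − £649.60 = £11,000.40.

£11,000.40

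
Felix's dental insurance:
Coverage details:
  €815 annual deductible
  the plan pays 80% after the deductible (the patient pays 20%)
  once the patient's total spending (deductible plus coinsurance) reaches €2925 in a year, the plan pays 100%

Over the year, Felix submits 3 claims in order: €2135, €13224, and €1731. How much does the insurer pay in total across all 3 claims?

€14165

Claim 1 — €2135: €815 finishes the deductible; €1320 goes to coinsurance; patient's 20% is €264. Patient pays €1079; OOP now €1079. Plan pays €2135 − €1079 = €1056.
Claim 2 — €13224: 20% coinsurance on €13224 = €2644.80. That would push OOP to €3723.80, over the €2925 cap, so patient pays €2925 − €1079 = €1846. Plan pays €13224 − €1846 = €11378.
Claim 3 — €1731: deductible met; 20% of €1731 = €346.20. OOP would hit €3271.20 > €2925, so the cap limits the patient to €2925 − €2925 = €0. Plan pays €1731 − €0 = €1731.
Insurer total = bills − patient's total = €17090 − €2925 = €14165.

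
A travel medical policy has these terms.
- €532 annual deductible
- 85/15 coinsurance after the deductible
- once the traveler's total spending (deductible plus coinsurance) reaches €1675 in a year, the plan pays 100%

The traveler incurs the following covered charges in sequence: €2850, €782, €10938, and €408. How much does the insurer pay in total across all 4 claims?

Bill 1, €2850: deductible takes €532, €2318 remains; traveler's 15% is €347.70. Traveler owes €879.70 (running OOP €879.70). Insurer: €2850 − €879.70 = €1970.30.
Bill 2, €782: deductible already satisfied, so traveler's share is 15% × €782 = €117.30. Traveler pays €117.30; OOP now €997. Plan pays €782 − €117.30 = €664.70.
Bill 3, €10938: deductible met; 15% of €10938 = €1640.70. OOP would hit €2637.70 > €1675, so the cap limits the traveler to €1675 − €997 = €678. Insurer: €10938 − €678 = €10260.
Bill 4, €408: 15% coinsurance on €408 = €61.20. Adding that to €1675 gives €1736.20, past the €1675 cap; traveler pays only €1675 − €1675 = €0. Insurer: €408 − €0 = €408.
Insurer total: €1970.30 + €664.70 + €10260 + €408 = €13303.

€13303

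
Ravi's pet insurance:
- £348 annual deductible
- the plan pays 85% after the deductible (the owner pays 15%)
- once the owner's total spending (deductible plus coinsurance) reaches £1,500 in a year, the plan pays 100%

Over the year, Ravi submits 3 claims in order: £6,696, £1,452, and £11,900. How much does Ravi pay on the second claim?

Claim 1 — £6,696: £348 to deductible, leaving £6,348; owner's 15% is £952.20. Owner owes £1,300.20 (running OOP £1,300.20).
Claim 2 — £1,452: deductible already satisfied, so owner's share is 15% × £1,452 = £217.80. Adding that to £1,300.20 gives £1,518, past the £1,500 cap; owner pays only £1,500 − £1,300.20 = £199.80.

£199.80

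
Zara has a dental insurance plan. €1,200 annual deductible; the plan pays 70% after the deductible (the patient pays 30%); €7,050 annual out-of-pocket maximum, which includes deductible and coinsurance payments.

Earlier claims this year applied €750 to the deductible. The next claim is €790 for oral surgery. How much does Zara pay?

Deductible still to meet: €1,200 − €750 = €450.
The remaining €340 (= €790 − €450) moves to coinsurance.
Coinsurance: €340 × 30% = €102.
That puts the patient's cost at €450 + €102 = €552 before any cap.
Cumulative spending €750 + €552 = €1,302 stays under the €7,050 maximum.

€552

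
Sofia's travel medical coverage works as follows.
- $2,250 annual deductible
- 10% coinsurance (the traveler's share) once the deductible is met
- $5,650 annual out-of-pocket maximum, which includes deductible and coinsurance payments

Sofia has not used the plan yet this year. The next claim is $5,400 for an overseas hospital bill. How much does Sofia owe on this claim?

$2,565

Deductible not yet touched, so the first $2,250 of the bill goes to the deductible.
After the $2,250 deductible portion, $5,400 − $2,250 = $3,150 is subject to coinsurance.
Coinsurance: $3,150 × 10% = $315.
Traveler responsibility before any cap: $2,250 + $315 = $2,565.
Total out-of-pocket so far would be $0 + $2,565 = $2,565, below the $5,650 cap — no reduction.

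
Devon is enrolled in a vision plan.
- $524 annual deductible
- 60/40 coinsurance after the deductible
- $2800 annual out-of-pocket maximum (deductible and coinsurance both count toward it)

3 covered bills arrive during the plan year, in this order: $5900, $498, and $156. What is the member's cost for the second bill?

$125.60

#1 ($5900): $524 to deductible, leaving $5376; member's 40% is $2150.40. Member owes $2674.40 (running OOP $2674.40).
#2 ($498): deductible met; 40% of $498 = $199.20. Adding that to $2674.40 gives $2873.60, past the $2800 cap; member pays only $2800 − $2674.40 = $125.60.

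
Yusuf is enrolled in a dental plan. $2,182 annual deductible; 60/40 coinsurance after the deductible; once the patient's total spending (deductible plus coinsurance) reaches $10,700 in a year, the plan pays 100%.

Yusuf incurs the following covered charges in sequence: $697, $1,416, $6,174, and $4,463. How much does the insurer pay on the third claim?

$3,663

Bill 1, $697: entire amount goes to the deductible. Patient pays $697; OOP now $697. Plan pays $697 − $697 = $0.
Bill 2, $1,416: entire amount goes to the deductible. Cost to patient: $1,416. OOP to date $2,113. Insurer: $1,416 − $1,416 = $0.
Bill 3, $6,174: $69 to deductible, leaving $6,105; 40% of $6,105 = $2,442. Patient pays $2,511; OOP now $4,624. Insurer: $6,174 − $2,511 = $3,663.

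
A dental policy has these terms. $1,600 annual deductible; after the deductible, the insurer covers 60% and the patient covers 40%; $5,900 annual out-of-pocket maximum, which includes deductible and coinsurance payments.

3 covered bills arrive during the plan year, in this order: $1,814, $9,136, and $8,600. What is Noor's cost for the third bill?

Claim 1 ($1,814): $1,600 finishes the deductible; $214 goes to coinsurance; coinsurance $214 × 40% = $85.60. Patient pays $1,685.60; OOP now $1,685.60.
Claim 2 ($9,136): deductible met; 40% of $9,136 = $3,654.40. Cost to patient: $3,654.40. OOP to date $5,340.
Claim 3 ($8,600): deductible already satisfied, so patient's share is 40% × $8,600 = $3,440. That would push OOP to $8,780, over the $5,900 cap, so patient pays $5,900 − $5,340 = $560.

$560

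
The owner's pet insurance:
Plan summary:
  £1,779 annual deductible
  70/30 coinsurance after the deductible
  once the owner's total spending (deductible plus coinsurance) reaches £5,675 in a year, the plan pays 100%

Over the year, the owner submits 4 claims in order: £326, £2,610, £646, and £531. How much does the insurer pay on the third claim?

£452.20

Claim 1 — £326: all of it applies to the deductible. Owner owes £326 (running OOP £326). Plan pays £326 − £326 = £0.
Claim 2 — £2,610: £1,453 finishes the deductible; £1,157 goes to coinsurance; owner's 30% is £347.10. Owner owes £1,800.10 (running OOP £2,126.10). Insurer: £2,610 − £1,800.10 = £809.90.
Claim 3 — £646: deductible met; 30% of £646 = £193.80. Cost to owner: £193.80. OOP to date £2,319.90. Plan pays £646 − £193.80 = £452.20.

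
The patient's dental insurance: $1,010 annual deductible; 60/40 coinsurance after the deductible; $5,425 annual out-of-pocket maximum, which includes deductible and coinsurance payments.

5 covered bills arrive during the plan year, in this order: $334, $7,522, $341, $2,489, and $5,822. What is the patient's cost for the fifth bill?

Bill 1, $334: all of it applies to the deductible. Cost to patient: $334. OOP to date $334.
Bill 2, $7,522: $676 finishes the deductible; $6,846 goes to coinsurance; coinsurance $6,846 × 40% = $2,738.40. Cost to patient: $3,414.40. OOP to date $3,748.40.
Bill 3, $341: deductible met; 40% of $341 = $136.40. Patient pays $136.40; OOP now $3,884.80.
Bill 4, $2,489: deductible already satisfied, so patient's share is 40% × $2,489 = $995.60. Patient pays $995.60; OOP now $4,880.40.
Bill 5, $5,822: 40% coinsurance on $5,822 = $2,328.80. That would push OOP to $7,209.20, over the $5,425 cap, so patient pays $5,425 − $4,880.40 = $544.60.

$544.60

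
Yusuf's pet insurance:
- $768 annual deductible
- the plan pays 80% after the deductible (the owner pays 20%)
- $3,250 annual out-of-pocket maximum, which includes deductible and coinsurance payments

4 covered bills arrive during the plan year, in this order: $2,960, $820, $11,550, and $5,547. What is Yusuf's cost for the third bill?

Claim 1 ($2,960): $768 to deductible, leaving $2,192; owner's 20% is $438.40. Cost to owner: $1,206.40. OOP to date $1,206.40.
Claim 2 ($820): deductible already satisfied, so owner's share is 20% × $820 = $164. Owner owes $164 (running OOP $1,370.40).
Claim 3 ($11,550): deductible met; 20% of $11,550 = $2,310. OOP would hit $3,680.40 > $3,250, so the cap limits the owner to $3,250 − $1,370.40 = $1,879.60.

$1,879.60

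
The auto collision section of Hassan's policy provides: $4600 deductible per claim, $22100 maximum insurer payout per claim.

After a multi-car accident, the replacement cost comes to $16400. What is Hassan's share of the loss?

$4600

After the deductible, $16400 − $4600 = $11800 remains.
$11800 is within the $22100 limit, so the insurer pays $11800.
The driver bears the rest of the original loss: $16400 − $11800 = $4600.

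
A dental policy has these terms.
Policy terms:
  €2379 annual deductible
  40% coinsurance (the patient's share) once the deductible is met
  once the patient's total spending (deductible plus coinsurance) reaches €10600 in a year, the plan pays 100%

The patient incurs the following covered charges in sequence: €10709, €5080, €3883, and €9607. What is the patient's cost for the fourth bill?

#1 (€10709): €2379 to deductible, leaving €8330; patient's 40% is €3332. Patient pays €5711; OOP now €5711.
#2 (€5080): 40% coinsurance on €5080 = €2032. Patient pays €2032; OOP now €7743.
#3 (€3883): 40% coinsurance on €3883 = €1553.20. Patient owes €1553.20 (running OOP €9296.20).
#4 (€9607): deductible met; 40% of €9607 = €3842.80. That would push OOP to €13139, over the €10600 cap, so patient pays €10600 − €9296.20 = €1303.80.

€1303.80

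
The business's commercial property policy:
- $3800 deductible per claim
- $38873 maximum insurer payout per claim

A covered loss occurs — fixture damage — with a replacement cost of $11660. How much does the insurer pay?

$7860

Subtract the deductible: $11660 − $3800 = $7860.
That's under the $38873 cap, so the insurer reimburses the full $7860.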